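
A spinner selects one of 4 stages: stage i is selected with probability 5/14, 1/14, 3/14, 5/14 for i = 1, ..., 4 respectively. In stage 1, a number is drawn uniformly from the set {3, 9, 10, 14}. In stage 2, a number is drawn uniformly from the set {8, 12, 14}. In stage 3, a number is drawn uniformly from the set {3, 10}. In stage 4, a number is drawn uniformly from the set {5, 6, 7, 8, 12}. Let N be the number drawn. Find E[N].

E[N | stage 1] = (3+9+10+14)/4 = 9.
E[N | stage 2] = (8+12+14)/3 = 34/3.
E[N | stage 3] = (3+10)/2 = 13/2.
E[N | stage 4] = (5+6+7+8+12)/5 = 38/5.
E[N] = (5/14)·(9) + (1/14)·(34/3) + (3/14)·(13/2) + (5/14)·(38/5) = 683/84.

683/84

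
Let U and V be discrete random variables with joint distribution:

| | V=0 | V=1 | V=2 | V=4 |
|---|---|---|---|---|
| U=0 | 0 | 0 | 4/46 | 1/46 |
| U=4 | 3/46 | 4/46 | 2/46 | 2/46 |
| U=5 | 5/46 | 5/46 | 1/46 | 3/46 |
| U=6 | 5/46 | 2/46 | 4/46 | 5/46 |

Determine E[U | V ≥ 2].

P(V ≥ 2) = 11/23.
Σ U·P over the event = 0·(4/46) + 0·(1/46) + 4·(2/46) + 4·(2/46) + 5·(1/46) + 5·(3/46) + 6·(4/46) + 6·(5/46) = 45/23.
E[U | V ≥ 2] = (45/23) / (11/23) = 45/11.

45/11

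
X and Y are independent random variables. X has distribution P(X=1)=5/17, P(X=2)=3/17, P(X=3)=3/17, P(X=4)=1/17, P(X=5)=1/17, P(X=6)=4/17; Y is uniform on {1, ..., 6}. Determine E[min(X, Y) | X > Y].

P(X > Y) = 6/17.
Summing min(X,Y)·P(x,y) over outcomes with X > Y gives 44/51.
E[min(X, Y) | X > Y] = (44/51) / (6/17) = 22/9.

22/9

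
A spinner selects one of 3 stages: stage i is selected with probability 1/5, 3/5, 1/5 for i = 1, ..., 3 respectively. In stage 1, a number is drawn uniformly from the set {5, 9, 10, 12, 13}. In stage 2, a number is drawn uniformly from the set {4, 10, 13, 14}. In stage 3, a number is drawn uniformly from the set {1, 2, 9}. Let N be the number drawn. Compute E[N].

891/100

E[N | stage 1] = (5+9+10+12+13)/5 = 49/5.
E[N | stage 2] = (4+10+13+14)/4 = 41/4.
E[N | stage 3] = (1+2+9)/3 = 4.
By the law of total expectation,
E[N] = (1/5)·(49/5) + (3/5)·(41/4) + (1/5)·(4) = 891/100.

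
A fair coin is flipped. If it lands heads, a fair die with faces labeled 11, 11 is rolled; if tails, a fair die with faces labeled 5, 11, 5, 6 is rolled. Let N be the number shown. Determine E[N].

71/8

E[N | heads] = (11+11)/2 = 11.
E[N | tails] = (5+11+5+6)/4 = 27/4.
E[N] = (1/2)·(11) + (1/2)·(27/4) = 71/8.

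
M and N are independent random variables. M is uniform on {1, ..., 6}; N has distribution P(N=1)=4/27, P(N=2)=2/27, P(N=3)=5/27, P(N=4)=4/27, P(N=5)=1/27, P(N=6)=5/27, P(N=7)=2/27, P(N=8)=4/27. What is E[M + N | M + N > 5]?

P(M + N > 5) = 7/9.
Summing (M+N)·P(x,y) over outcomes with M + N > 5 gives 571/81.
E[M + N | M + N > 5] = (571/81) / (7/9) = 571/63.

571/63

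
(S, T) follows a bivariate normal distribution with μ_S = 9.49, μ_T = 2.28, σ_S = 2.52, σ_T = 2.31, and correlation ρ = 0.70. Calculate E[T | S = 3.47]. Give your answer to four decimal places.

-1.5828

E[T | S=x] = μ_T + ρ(σ_T/σ_S)(x − μ_S) for jointly normal variables.
E[T | S=3.47] = 2.28 + (0.70)·(2.31/2.52)·(3.47 − (9.49)) = 2.28 + (0.641667)·(-6.02) = -1.5828.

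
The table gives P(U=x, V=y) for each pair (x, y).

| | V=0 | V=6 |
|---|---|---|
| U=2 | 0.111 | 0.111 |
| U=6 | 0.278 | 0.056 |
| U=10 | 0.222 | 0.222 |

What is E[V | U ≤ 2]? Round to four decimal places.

P(U ≤ 2) = 0.222.
Summing V·P(U=x,V=y) over the conditioning event gives 0.666.
E[V | U ≤ 2] = (0.666) / (0.222) = 3.0000.

3.0000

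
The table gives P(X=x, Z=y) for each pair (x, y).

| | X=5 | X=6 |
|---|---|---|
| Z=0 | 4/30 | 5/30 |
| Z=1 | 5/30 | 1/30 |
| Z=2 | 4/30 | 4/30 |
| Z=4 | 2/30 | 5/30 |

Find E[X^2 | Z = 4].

230/7

P(Z = 4) = 7/30.
Σ X^2·P over the event = 25·(2/30) + 36·(5/30) = 23/3.
E[X^2 | Z = 4] = (23/3) / (7/30) = 230/7.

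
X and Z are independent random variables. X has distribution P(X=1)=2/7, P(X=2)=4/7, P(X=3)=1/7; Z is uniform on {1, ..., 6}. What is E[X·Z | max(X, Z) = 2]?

P(max(X, Z) = 2) = 5/21.
Summing XZ·P(x,y) over outcomes with max(X, Z) = 2 gives 2/3.
E[X·Z | max(X, Z) = 2] = (2/3) / (5/21) = 14/5.

14/5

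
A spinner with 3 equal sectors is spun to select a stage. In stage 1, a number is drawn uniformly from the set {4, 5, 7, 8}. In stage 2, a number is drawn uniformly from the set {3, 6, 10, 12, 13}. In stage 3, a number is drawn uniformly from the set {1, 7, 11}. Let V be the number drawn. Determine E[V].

E[V | stage 1] = (4+5+7+8)/4 = 6.
E[V | stage 2] = (3+6+10+12+13)/5 = 44/5.
E[V | stage 3] = (1+7+11)/3 = 19/3.
By the law of total expectation,
E[V] = (1/3)·(6) + (1/3)·(44/5) + (1/3)·(19/3) = 317/45.

317/45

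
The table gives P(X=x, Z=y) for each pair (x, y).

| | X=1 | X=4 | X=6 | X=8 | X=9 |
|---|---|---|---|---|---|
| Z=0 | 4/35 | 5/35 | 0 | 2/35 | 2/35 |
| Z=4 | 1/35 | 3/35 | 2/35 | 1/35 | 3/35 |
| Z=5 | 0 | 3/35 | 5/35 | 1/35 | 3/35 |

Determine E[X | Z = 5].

P(Z = 5) = 12/35.
Σ X·P over the event = 4·(3/35) + 6·(5/35) + 8·(1/35) + 9·(3/35) = 11/5.
E[X | Z = 5] = (11/5) / (12/35) = 77/12.

77/12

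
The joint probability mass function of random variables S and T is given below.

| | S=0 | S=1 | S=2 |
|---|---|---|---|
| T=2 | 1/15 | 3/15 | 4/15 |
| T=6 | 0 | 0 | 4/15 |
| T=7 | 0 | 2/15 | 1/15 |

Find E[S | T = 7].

4/3

P(T = 7) = 1/5.
Summing S·P(S=x,T=y) over the conditioning event gives 4/15.
E[S | T = 7] = (4/15) / (1/5) = 4/3.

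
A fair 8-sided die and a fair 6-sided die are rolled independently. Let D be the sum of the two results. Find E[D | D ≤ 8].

P(D ≤ 8) = 9/16.
Σ over the event: 2·1/48 + 3·1/24 + 4·1/16 + 5·1/12 + 6·5/48 + 7·1/8 + 8·1/8 = 10/3.
E[D | D ≤ 8] = (10/3) / (9/16) = 160/27.

160/27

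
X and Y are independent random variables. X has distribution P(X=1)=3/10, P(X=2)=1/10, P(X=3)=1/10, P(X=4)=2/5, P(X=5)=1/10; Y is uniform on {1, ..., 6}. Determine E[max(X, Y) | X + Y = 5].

P(X + Y = 5) = 3/20.
Summing max(X,Y)·P(x,y) over outcomes with X + Y = 5 gives 17/30.
E[max(X, Y) | X + Y = 5] = (17/30) / (3/20) = 34/9.

34/9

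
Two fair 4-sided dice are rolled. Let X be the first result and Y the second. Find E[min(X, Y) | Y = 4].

Outcomes with Y = 4: (1,4), (2,4), (3,4), (4,4), each with probability 1/16.
E[min(X, Y) | Y = 4] = (1 + 2 + 3 + 4) / 4 = 5/2.

5/2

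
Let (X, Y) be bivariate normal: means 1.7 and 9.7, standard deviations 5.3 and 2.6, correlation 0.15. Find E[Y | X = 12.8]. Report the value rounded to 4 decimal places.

10.5168

The regression of Y on X has slope ρ·σ_Y/σ_X and passes through (μ_X, μ_Y).
E[Y | X=12.8] = 9.7 + (0.15)·(2.6/5.3)·(12.8 − (1.7)) = 9.7 + (0.073585)·(11.1) = 10.5168.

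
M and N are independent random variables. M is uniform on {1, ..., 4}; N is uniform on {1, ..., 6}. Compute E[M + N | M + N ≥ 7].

Outcomes with M + N ≥ 7: (1,6), (2,5), (2,6), (3,4), (3,5), (3,6), (4,3), (4,4), (4,5), (4,6), each with probability 1/24.
E[M + N | M + N ≥ 7] = (7 + 7 + 8 + 7 + 8 + 9 + 7 + 8 + 9 + 10) / 10 = 8.

8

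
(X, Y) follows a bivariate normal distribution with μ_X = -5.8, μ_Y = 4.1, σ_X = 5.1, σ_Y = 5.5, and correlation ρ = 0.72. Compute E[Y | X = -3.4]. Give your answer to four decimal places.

5.9635

For a bivariate normal, E[Y | X=x] = μ_Y + ρ·(σ_Y/σ_X)·(x − μ_X).
E[Y | X=-3.4] = 4.1 + (0.72)·(5.5/5.1)·(-3.4 − (-5.8)) = 4.1 + (0.77647)·(2.4) = 5.9635.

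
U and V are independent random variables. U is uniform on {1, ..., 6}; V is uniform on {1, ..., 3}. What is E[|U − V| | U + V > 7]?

3

Outcomes with U + V > 7: (5,3), (6,2), (6,3), each with probability 1/18.
E[|U − V| | U + V > 7] = (2 + 4 + 3) / 3 = 3.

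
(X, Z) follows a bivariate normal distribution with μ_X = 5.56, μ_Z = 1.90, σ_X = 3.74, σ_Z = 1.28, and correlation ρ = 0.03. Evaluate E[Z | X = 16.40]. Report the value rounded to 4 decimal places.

For a bivariate normal, E[Z | X=x] = μ_Z + ρ·(σ_Z/σ_X)·(x − μ_X).
E[Z | X=16.40] = 1.90 + (0.03)·(1.28/3.74)·(16.40 − (5.56)) = 1.90 + (0.010267)·(10.84) = 2.0113.

2.0113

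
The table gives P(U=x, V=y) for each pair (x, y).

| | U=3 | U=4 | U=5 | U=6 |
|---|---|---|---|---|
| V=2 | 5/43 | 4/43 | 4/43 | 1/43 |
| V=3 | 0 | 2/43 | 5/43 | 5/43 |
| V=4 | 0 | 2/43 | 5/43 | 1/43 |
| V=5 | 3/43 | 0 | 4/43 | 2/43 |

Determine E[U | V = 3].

21/4

P(V = 3) = 12/43.
Σ U·P over the event = 4·(2/43) + 5·(5/43) + 6·(5/43) = 63/43.
E[U | V = 3] = (63/43) / (12/43) = 21/4.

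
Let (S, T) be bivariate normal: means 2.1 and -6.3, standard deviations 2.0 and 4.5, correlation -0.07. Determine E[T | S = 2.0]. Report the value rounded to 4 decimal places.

The regression of T on S has slope ρ·σ_T/σ_S and passes through (μ_S, μ_T).
E[T | S=2.0] = -6.3 + (-0.07)·(4.5/2.0)·(2.0 − (2.1)) = -6.3 + (-0.1575)·(-0.1) = -6.2843.

-6.2843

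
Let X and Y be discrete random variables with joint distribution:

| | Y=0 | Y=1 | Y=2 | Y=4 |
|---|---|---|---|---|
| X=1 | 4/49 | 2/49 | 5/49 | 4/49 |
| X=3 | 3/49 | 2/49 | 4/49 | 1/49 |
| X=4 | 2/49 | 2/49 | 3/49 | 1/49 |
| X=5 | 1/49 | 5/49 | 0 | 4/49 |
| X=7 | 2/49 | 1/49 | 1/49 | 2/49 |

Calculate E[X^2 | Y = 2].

138/13

P(Y = 2) = 13/49.
Summing X^2·P(X=x,Y=y) over the conditioning event gives 138/49.
E[X^2 | Y = 2] = (138/49) / (13/49) = 138/13.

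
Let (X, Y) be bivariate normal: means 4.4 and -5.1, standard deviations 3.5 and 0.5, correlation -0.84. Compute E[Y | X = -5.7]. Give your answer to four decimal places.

E[Y | X=x] = μ_Y + ρ(σ_Y/σ_X)(x − μ_X) for jointly normal variables.
E[Y | X=-5.7] = -5.1 + (-0.84)·(0.5/3.5)·(-5.7 − (4.4)) = -5.1 + (-0.12)·(-10.1) = -3.8880.

-3.8880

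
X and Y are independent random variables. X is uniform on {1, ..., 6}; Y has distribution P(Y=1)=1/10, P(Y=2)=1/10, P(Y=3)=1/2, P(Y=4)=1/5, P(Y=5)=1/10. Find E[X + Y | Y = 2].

P(Y = 2) = 1/10.
Summing (X+Y)·P(x,y) over outcomes with Y = 2 gives 11/20.
E[X + Y | Y = 2] = (11/20) / (1/10) = 11/2.

11/2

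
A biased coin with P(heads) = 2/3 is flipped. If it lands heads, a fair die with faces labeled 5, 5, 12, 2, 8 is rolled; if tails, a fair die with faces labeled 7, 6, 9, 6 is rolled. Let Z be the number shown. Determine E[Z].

33/5

E[Z | heads] = (5+5+12+2+8)/5 = 32/5.
E[Z | tails] = (7+6+9+6)/4 = 7.
E[Z] = (2/3)·(32/5) + (1/3)·(7) = 33/5.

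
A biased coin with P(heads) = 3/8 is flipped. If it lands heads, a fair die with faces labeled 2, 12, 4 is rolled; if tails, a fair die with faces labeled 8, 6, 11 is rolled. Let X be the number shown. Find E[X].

179/24

E[X | heads] = (2+12+4)/3 = 6.
E[X | tails] = (8+6+11)/3 = 25/3.
E[X] = (3/8)·(6) + (5/8)·(25/3) = 179/24.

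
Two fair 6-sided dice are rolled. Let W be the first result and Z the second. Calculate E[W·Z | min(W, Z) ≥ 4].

Outcomes with min(W, Z) ≥ 4: (4,4), (4,5), (4,6), (5,4), (5,5), (5,6), (6,4), (6,5), (6,6), each with probability 1/36.
E[W·Z | min(W, Z) ≥ 4] = (16 + 20 + 24 + 20 + 25 + 30 + 24 + 30 + 36) / 9 = 25.

25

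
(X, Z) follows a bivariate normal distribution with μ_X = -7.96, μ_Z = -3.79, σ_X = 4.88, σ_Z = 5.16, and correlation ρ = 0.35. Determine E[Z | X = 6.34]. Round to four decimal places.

1.5022

E[Z | X=x] = μ_Z + ρ(σ_Z/σ_X)(x − μ_X) for jointly normal variables.
E[Z | X=6.34] = -3.79 + (0.35)·(5.16/4.88)·(6.34 − (-7.96)) = -3.79 + (0.370082)·(14.3) = 1.5022.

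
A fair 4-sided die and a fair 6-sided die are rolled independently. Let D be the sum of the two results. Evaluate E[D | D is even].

6

P(D is even) = 1/2.
Σ over the event: 2·1/24 + 4·1/8 + 6·1/6 + 8·1/8 + 10·1/24 = 3.
E[D | D is even] = (3) / (1/2) = 6.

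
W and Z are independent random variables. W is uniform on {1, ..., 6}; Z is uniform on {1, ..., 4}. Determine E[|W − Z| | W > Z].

P(W > Z) = 7/12.
Summing |W−Z|·P(x,y) over outcomes with W > Z gives 17/12.
E[|W − Z| | W > Z] = (17/12) / (7/12) = 17/7.

17/7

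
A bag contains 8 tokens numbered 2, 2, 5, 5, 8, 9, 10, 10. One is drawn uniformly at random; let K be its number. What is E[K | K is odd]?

19/3

P(K is odd) = 3/8.
Σ over the event: 5·1/4 + 9·1/8 = 19/8.
E[K | K is odd] = (19/8) / (3/8) = 19/3.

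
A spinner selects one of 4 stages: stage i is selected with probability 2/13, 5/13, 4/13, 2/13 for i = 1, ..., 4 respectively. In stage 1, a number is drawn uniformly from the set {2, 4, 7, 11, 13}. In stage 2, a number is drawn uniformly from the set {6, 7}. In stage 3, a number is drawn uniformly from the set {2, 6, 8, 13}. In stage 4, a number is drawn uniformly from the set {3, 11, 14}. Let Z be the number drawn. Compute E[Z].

2849/390

E[Z | stage 1] = (2+4+7+11+13)/5 = 37/5.
E[Z | stage 2] = (6+7)/2 = 13/2.
E[Z | stage 3] = (2+6+8+13)/4 = 29/4.
E[Z | stage 4] = (3+11+14)/3 = 28/3.
By the law of total expectation,
E[Z] = (2/13)·(37/5) + (5/13)·(13/2) + (4/13)·(29/4) + (2/13)·(28/3) = 2849/390.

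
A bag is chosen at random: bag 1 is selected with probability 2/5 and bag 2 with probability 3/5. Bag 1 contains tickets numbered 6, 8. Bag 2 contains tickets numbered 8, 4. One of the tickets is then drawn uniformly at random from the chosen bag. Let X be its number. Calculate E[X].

E[X | bag 1] = (6+8)/2 = 7.
E[X | bag 2] = (8+4)/2 = 6.
By the law of total expectation,
E[X] = (2/5)·(7) + (3/5)·(6) = 32/5.

32/5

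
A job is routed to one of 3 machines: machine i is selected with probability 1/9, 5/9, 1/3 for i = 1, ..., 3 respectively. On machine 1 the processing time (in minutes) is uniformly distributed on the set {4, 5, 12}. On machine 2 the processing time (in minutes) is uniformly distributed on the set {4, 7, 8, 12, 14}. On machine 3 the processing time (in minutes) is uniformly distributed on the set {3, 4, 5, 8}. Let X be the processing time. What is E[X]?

67/9

E[X | machine 1] = (4+5+12)/3 = 7.
E[X | machine 2] = (4+7+8+12+14)/5 = 9.
E[X | machine 3] = (3+4+5+8)/4 = 5.
By the law of total expectation,
E[X] = (1/9)·(7) + (5/9)·(9) + (1/3)·(5) = 67/9.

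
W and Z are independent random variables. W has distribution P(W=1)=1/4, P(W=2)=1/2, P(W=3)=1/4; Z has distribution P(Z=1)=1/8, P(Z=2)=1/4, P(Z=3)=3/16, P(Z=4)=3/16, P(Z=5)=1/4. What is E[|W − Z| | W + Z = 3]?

P(W + Z = 3) = 1/8.
Summing |W−Z|·P(x,y) over outcomes with W + Z = 3 gives 1/8.
E[|W − Z| | W + Z = 3] = (1/8) / (1/8) = 1.

1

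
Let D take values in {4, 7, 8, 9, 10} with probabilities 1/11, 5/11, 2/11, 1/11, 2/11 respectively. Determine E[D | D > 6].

8

P(D > 6) = 10/11.
Σ over the event: 7·5/11 + 8·2/11 + 9·1/11 + 10·2/11 = 80/11.
E[D | D > 6] = (80/11) / (10/11) = 8.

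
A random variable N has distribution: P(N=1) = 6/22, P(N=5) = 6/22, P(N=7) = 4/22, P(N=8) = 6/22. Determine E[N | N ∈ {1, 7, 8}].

41/8

P(N ∈ {1, 7, 8}) = 8/11.
Σ over the event: 1·3/11 + 7·2/11 + 8·3/11 = 41/11.
E[N | N ∈ {1, 7, 8}] = (41/11) / (8/11) = 41/8.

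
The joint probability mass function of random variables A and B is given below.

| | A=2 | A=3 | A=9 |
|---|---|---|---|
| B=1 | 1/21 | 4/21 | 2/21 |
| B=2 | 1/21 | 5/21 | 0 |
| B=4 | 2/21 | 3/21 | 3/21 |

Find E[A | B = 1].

32/7

P(B = 1) = 1/3.
Σ A·P over the event = 2·(1/21) + 3·(4/21) + 9·(2/21) = 32/21.
E[A | B = 1] = (32/21) / (1/3) = 32/7.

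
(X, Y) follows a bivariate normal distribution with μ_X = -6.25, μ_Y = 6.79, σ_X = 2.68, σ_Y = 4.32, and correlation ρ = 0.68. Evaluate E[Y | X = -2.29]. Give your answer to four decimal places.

11.1306

The regression of Y on X has slope ρ·σ_Y/σ_X and passes through (μ_X, μ_Y).
E[Y | X=-2.29] = 6.79 + (0.68)·(4.32/2.68)·(-2.29 − (-6.25)) = 6.79 + (1.0961)·(3.96) = 11.1306.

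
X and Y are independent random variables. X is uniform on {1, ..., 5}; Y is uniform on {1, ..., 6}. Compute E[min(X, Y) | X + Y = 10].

Outcomes with X + Y = 10: (4,6), (5,5), each with probability 1/30.
E[min(X, Y) | X + Y = 10] = (4 + 5) / 2 = 9/2.

9/2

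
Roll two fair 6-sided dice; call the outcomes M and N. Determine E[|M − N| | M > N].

7/3

P(M > N) = 5/12.
Summing |M−N|·P(x,y) over outcomes with M > N gives 35/36.
E[|M − N| | M > N] = (35/36) / (5/12) = 7/3.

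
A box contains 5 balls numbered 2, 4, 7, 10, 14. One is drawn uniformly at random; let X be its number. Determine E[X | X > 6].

31/3

P(X > 6) = 3/5.
Σ over the event: 7·1/5 + 10·1/5 + 14·1/5 = 31/5.
E[X | X > 6] = (31/5) / (3/5) = 31/3.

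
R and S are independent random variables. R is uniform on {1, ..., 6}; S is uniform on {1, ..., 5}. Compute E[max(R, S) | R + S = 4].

8/3

Outcomes with R + S = 4: (1,3), (2,2), (3,1), each with probability 1/30.
E[max(R, S) | R + S = 4] = (3 + 2 + 3) / 3 = 8/3.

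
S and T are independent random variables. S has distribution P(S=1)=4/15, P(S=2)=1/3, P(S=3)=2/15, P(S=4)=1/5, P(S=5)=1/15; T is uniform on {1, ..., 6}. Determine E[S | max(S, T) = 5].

3

P(max(S, T) = 5) = 19/90.
Summing S·P(x,y) over outcomes with max(S, T) = 5 gives 19/30.
E[S | max(S, T) = 5] = (19/30) / (19/90) = 3.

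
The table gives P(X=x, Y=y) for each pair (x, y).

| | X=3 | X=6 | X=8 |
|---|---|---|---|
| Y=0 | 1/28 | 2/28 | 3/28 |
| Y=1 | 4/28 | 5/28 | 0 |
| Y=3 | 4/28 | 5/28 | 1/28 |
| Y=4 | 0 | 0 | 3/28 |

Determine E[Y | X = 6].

5/3

P(X = 6) = 3/7.
Σ Y·P over the event = 0·(2/28) + 1·(5/28) + 3·(5/28) = 5/7.
E[Y | X = 6] = (5/7) / (3/7) = 5/3.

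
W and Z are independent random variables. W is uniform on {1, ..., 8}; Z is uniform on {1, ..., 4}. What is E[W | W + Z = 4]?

Outcomes with W + Z = 4: (1,3), (2,2), (3,1), each with probability 1/32.
E[W | W + Z = 4] = (1 + 2 + 3) / 3 = 2.

2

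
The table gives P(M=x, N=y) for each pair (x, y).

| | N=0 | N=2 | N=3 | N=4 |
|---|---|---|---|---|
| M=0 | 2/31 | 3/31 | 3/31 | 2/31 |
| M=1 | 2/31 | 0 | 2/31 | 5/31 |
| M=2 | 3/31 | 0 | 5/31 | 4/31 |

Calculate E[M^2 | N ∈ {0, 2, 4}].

5/3

P(N ∈ {0, 2, 4}) = 21/31.
Σ M^2·P over the event = 0·(2/31) + 0·(3/31) + 0·(2/31) + 1·(2/31) + 1·(5/31) + 4·(3/31) + 4·(4/31) = 35/31.
E[M^2 | N ∈ {0, 2, 4}] = (35/31) / (21/31) = 5/3.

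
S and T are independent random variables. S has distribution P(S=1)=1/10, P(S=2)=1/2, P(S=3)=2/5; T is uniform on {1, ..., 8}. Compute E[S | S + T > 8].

P(S + T > 8) = 23/80.
Summing S·P(x,y) over outcomes with S + T > 8 gives 57/80.
E[S | S + T > 8] = (57/80) / (23/80) = 57/23.

57/23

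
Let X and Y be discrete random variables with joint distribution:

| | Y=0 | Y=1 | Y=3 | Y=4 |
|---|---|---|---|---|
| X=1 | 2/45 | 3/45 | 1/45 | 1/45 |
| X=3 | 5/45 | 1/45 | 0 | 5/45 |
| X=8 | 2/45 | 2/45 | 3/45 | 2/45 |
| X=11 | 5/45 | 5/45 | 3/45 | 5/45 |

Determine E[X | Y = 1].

P(Y = 1) = 11/45.
Σ X·P over the event = 1·(3/45) + 3·(1/45) + 8·(2/45) + 11·(5/45) = 77/45.
E[X | Y = 1] = (77/45) / (11/45) = 7.

7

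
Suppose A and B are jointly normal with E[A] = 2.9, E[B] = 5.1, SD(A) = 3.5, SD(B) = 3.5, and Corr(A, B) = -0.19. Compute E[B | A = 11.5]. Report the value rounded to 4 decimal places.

E[B | A=x] = μ_B + ρ(σ_B/σ_A)(x − μ_A) for jointly normal variables.
E[B | A=11.5] = 5.1 + (-0.19)·(3.5/3.5)·(11.5 − (2.9)) = 5.1 + (-0.19)·(8.6) = 3.4660.

3.4660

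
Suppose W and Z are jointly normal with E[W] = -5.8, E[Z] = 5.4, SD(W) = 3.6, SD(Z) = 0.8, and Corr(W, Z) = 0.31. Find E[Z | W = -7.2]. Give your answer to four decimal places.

5.3036

E[Z | W=x] = μ_Z + ρ(σ_Z/σ_W)(x − μ_W) for jointly normal variables.
E[Z | W=-7.2] = 5.4 + (0.31)·(0.8/3.6)·(-7.2 − (-5.8)) = 5.4 + (0.068889)·(-1.4) = 5.3036.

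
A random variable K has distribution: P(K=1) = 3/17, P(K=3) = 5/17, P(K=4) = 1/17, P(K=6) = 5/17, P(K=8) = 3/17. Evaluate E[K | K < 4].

9/4

P(K < 4) = 8/17.
Σ over the event: 1·3/17 + 3·5/17 = 18/17.
E[K | K < 4] = (18/17) / (8/17) = 9/4.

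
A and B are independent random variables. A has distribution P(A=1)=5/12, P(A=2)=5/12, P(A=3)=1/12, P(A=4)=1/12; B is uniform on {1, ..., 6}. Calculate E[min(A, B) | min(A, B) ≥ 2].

81/35

P(min(A, B) ≥ 2) = 35/72.
Summing min(A,B)·P(x,y) over outcomes with min(A, B) ≥ 2 gives 9/8.
E[min(A, B) | min(A, B) ≥ 2] = (9/8) / (35/72) = 81/35.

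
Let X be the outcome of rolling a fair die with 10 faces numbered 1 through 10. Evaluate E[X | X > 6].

17/2

Given X > 6, X is equally likely to be any of {7, 8, 9, 10}.
E[X | X > 6] = (7 + 8 + 9 + 10) / 4 = 17/2.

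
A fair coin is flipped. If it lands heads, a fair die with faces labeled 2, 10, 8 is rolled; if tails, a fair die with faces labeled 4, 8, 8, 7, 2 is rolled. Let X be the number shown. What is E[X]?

E[X | heads] = (2+10+8)/3 = 20/3.
E[X | tails] = (4+8+8+7+2)/5 = 29/5.
By the law of total expectation,
E[X] = (1/2)·(20/3) + (1/2)·(29/5) = 187/30.

187/30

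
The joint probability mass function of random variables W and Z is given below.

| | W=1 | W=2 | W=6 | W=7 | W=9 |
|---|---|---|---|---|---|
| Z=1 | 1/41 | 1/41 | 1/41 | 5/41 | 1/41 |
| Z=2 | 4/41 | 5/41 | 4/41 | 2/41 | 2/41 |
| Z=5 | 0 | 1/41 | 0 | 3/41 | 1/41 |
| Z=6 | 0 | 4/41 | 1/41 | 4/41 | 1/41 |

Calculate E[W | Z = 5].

P(Z = 5) = 5/41.
Σ W·P over the event = 2·(1/41) + 7·(3/41) + 9·(1/41) = 32/41.
E[W | Z = 5] = (32/41) / (5/41) = 32/5.

32/5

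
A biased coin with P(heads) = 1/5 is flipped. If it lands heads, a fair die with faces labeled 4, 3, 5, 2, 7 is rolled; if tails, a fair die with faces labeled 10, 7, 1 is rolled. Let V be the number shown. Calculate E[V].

E[V | heads] = (4+3+5+2+7)/5 = 21/5.
E[V | tails] = (10+7+1)/3 = 6.
E[V] = (1/5)·(21/5) + (4/5)·(6) = 141/25.

141/25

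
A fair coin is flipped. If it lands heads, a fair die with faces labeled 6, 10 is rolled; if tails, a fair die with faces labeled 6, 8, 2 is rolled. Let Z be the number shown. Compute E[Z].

E[Z | heads] = (6+10)/2 = 8.
E[Z | tails] = (6+8+2)/3 = 16/3.
By the law of total expectation,
E[Z] = (1/2)·(8) + (1/2)·(16/3) = 20/3.

20/3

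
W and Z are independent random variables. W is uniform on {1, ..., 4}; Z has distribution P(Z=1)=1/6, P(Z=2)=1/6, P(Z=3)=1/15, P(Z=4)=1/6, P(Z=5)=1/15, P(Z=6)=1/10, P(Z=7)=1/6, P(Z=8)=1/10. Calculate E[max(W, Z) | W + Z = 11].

59/8

P(W + Z = 11) = 1/15.
Summing max(W,Z)·P(x,y) over outcomes with W + Z = 11 gives 59/120.
E[max(W, Z) | W + Z = 11] = (59/120) / (1/15) = 59/8.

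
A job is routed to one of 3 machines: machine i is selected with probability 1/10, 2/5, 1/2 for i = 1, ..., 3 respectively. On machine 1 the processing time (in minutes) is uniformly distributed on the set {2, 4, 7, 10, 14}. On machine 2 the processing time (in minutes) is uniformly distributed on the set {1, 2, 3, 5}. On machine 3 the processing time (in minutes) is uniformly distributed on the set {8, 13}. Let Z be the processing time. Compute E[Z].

709/100

E[Z | machine 1] = (2+4+7+10+14)/5 = 37/5.
E[Z | machine 2] = (1+2+3+5)/4 = 11/4.
E[Z | machine 3] = (8+13)/2 = 21/2.
E[Z] = (1/10)·(37/5) + (2/5)·(11/4) + (1/2)·(21/2) = 709/100.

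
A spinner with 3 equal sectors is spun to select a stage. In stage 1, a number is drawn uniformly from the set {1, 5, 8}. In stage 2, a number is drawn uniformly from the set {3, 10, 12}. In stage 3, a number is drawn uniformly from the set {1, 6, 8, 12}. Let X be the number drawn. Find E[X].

E[X | stage 1] = (1+5+8)/3 = 14/3.
E[X | stage 2] = (3+10+12)/3 = 25/3.
E[X | stage 3] = (1+6+8+12)/4 = 27/4.
By the law of total expectation,
E[X] = (1/3)·(14/3) + (1/3)·(25/3) + (1/3)·(27/4) = 79/12.

79/12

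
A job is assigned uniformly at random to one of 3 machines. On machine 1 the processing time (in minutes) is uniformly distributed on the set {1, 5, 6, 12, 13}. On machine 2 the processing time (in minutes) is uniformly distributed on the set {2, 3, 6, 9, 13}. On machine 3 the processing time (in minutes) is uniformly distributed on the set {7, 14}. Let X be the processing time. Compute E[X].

E[X | machine 1] = (1+5+6+12+13)/5 = 37/5.
E[X | machine 2] = (2+3+6+9+13)/5 = 33/5.
E[X | machine 3] = (7+14)/2 = 21/2.
E[X] = (1/3)·(37/5) + (1/3)·(33/5) + (1/3)·(21/2) = 49/6.

49/6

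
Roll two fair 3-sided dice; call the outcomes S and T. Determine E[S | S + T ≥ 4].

7/3

P(S + T ≥ 4) = 2/3.
Summing S·P(x,y) over outcomes with S + T ≥ 4 gives 14/9.
E[S | S + T ≥ 4] = (14/9) / (2/3) = 7/3.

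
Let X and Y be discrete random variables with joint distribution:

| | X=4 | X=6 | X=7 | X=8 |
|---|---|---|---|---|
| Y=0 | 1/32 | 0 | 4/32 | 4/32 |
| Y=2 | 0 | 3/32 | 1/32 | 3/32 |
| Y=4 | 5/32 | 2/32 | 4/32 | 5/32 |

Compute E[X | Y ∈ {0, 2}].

113/16

P(Y ∈ {0, 2}) = 1/2.
Σ X·P over the event = 4·(1/32) + 6·(3/32) + 7·(4/32) + 7·(1/32) + 8·(4/32) + 8·(3/32) = 113/32.
E[X | Y ∈ {0, 2}] = (113/32) / (1/2) = 113/16.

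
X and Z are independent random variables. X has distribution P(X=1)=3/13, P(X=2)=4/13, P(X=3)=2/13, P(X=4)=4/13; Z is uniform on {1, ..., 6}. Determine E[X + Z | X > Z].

51/10

P(X > Z) = 10/39.
Summing (X+Z)·P(x,y) over outcomes with X > Z gives 17/13.
E[X + Z | X > Z] = (17/13) / (10/39) = 51/10.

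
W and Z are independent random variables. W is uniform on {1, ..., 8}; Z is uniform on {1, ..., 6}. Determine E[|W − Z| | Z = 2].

11/4

P(Z = 2) = 1/6.
Summing |W−Z|·P(x,y) over outcomes with Z = 2 gives 11/24.
E[|W − Z| | Z = 2] = (11/24) / (1/6) = 11/4.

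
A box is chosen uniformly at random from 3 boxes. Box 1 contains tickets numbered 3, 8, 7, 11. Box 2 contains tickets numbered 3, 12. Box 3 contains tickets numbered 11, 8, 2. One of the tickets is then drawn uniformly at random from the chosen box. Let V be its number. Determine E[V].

29/4

E[V | box 1] = (3+8+7+11)/4 = 29/4.
E[V | box 2] = (3+12)/2 = 15/2.
E[V | box 3] = (11+8+2)/3 = 7.
By the law of total expectation,
E[V] = (1/3)·(29/4) + (1/3)·(15/2) + (1/3)·(7) = 29/4.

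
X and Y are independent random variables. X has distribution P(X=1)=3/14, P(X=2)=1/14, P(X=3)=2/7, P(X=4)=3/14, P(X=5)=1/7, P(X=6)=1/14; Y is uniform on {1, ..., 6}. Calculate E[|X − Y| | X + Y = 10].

4/3

P(X + Y = 10) = 1/14.
Summing |X−Y|·P(x,y) over outcomes with X + Y = 10 gives 2/21.
E[|X − Y| | X + Y = 10] = (2/21) / (1/14) = 4/3.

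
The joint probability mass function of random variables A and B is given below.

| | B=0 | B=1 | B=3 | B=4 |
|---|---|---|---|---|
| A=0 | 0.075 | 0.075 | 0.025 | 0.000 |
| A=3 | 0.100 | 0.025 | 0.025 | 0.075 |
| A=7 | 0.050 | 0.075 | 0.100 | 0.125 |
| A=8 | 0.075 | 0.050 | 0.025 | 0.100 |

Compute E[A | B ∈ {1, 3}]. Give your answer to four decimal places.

4.9375

P(B ∈ {1, 3}) = 0.400.
Summing A·P(A=x,B=y) over the conditioning event gives 1.975.
E[A | B ∈ {1, 3}] = (1.975) / (0.400) = 4.9375.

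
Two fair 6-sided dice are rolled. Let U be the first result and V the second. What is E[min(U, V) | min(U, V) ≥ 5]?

21/4

Outcomes with min(U, V) ≥ 5: (5,5), (5,6), (6,5), (6,6), each with probability 1/36.
E[min(U, V) | min(U, V) ≥ 5] = (5 + 5 + 5 + 6) / 4 = 21/4.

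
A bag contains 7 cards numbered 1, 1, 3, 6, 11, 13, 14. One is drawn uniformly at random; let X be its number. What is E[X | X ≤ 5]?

5/3

P(X ≤ 5) = 3/7.
Σ over the event: 1·2/7 + 3·1/7 = 5/7.
E[X | X ≤ 5] = (5/7) / (3/7) = 5/3.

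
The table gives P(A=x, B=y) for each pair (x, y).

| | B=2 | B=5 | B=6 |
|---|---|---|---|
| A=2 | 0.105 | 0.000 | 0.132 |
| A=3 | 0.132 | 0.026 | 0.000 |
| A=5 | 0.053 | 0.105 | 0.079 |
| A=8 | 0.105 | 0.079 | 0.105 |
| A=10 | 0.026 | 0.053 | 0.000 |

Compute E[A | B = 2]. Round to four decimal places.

4.6817

P(B = 2) = 0.421.
Σ A·P over the event = 2·(0.105) + 3·(0.132) + 5·(0.053) + 8·(0.105) + 10·(0.026) = 1.971.
E[A | B = 2] = (1.971) / (0.421) = 4.6817.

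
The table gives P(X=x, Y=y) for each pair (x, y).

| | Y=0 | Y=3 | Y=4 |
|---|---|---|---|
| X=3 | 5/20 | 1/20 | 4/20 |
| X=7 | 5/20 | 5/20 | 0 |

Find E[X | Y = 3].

P(Y = 3) = 3/10.
Σ X·P over the event = 3·(1/20) + 7·(5/20) = 19/10.
E[X | Y = 3] = (19/10) / (3/10) = 19/3.

19/3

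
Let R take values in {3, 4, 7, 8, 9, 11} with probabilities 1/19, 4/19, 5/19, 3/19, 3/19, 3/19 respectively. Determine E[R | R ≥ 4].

P(R ≥ 4) = 18/19.
Σ over the event: 4·4/19 + 7·5/19 + 8·3/19 + 9·3/19 + 11·3/19 = 135/19.
E[R | R ≥ 4] = (135/19) / (18/19) = 15/2.

15/2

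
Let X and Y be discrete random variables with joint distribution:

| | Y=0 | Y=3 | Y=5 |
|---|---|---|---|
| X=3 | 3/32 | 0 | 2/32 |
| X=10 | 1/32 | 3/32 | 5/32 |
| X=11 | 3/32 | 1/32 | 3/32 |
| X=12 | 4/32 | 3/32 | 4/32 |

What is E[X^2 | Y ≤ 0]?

P(Y ≤ 0) = 11/32.
Σ X^2·P over the event = 9·(3/32) + 100·(1/32) + 121·(3/32) + 144·(4/32) = 533/16.
E[X^2 | Y ≤ 0] = (533/16) / (11/32) = 1066/11.

1066/11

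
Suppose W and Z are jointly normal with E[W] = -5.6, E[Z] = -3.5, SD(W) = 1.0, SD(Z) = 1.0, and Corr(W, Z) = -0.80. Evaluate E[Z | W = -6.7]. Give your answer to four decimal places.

-2.6200

The regression of Z on W has slope ρ·σ_Z/σ_W and passes through (μ_W, μ_Z).
E[Z | W=-6.7] = -3.5 + (-0.80)·(1.0/1.0)·(-6.7 − (-5.6)) = -3.5 + (-0.8)·(-1.1) = -2.6200.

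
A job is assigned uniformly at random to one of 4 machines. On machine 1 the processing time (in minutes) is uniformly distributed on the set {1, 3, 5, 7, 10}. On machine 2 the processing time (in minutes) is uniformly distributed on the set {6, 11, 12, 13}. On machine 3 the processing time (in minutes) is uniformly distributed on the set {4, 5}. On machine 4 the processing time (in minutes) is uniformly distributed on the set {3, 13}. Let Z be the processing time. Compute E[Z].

141/20

E[Z | machine 1] = (1+3+5+7+10)/5 = 26/5.
E[Z | machine 2] = (6+11+12+13)/4 = 21/2.
E[Z | machine 3] = (4+5)/2 = 9/2.
E[Z | machine 4] = (3+13)/2 = 8.
E[Z] = (1/4)·(26/5) + (1/4)·(21/2) + (1/4)·(9/2) + (1/4)·(8) = 141/20.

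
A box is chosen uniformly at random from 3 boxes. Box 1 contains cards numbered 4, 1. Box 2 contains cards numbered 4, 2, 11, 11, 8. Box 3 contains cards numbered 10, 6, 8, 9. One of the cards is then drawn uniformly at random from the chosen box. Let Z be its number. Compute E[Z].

359/60

E[Z | box 1] = (4+1)/2 = 5/2.
E[Z | box 2] = (4+2+11+11+8)/5 = 36/5.
E[Z | box 3] = (10+6+8+9)/4 = 33/4.
E[Z] = (1/3)·(5/2) + (1/3)·(36/5) + (1/3)·(33/4) = 359/60.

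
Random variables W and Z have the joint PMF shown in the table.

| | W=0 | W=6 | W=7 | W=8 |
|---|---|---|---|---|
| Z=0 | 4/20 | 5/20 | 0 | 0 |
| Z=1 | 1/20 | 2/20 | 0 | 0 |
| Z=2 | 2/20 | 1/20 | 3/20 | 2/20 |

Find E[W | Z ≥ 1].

5

P(Z ≥ 1) = 11/20.
Σ W·P over the event = 0·(1/20) + 0·(2/20) + 6·(2/20) + 6·(1/20) + 7·(3/20) + 8·(2/20) = 11/4.
E[W | Z ≥ 1] = (11/4) / (11/20) = 5.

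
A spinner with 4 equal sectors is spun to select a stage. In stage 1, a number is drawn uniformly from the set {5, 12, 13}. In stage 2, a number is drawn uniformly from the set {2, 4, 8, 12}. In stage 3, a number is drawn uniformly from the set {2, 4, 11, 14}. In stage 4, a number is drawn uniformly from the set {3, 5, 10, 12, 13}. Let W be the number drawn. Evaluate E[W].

E[W | stage 1] = (5+12+13)/3 = 10.
E[W | stage 2] = (2+4+8+12)/4 = 13/2.
E[W | stage 3] = (2+4+11+14)/4 = 31/4.
E[W | stage 4] = (3+5+10+12+13)/5 = 43/5.
By the law of total expectation,
E[W] = (1/4)·(10) + (1/4)·(13/2) + (1/4)·(31/4) + (1/4)·(43/5) = 657/80.

657/80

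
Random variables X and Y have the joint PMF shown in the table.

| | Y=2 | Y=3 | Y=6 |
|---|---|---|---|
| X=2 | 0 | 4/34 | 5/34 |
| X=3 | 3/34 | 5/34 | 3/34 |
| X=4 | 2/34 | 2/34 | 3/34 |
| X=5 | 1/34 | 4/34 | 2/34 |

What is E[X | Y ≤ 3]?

73/21

P(Y ≤ 3) = 21/34.
Σ X·P over the event = 2·(4/34) + 3·(3/34) + 3·(5/34) + 4·(2/34) + 4·(2/34) + 5·(1/34) + 5·(4/34) = 73/34.
E[X | Y ≤ 3] = (73/34) / (21/34) = 73/21.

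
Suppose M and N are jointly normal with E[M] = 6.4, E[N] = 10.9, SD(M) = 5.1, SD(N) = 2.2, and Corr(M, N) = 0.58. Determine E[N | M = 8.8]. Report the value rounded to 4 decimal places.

11.5005

E[N | M=x] = μ_N + ρ(σ_N/σ_M)(x − μ_M) for jointly normal variables.
E[N | M=8.8] = 10.9 + (0.58)·(2.2/5.1)·(8.8 − (6.4)) = 10.9 + (0.2502)·(2.4) = 11.5005.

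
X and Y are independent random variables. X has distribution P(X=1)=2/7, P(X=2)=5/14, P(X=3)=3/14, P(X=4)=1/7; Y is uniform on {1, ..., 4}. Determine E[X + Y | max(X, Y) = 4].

P(max(X, Y) = 4) = 5/14.
Summing (X+Y)·P(x,y) over outcomes with max(X, Y) = 4 gives 123/56.
E[X + Y | max(X, Y) = 4] = (123/56) / (5/14) = 123/20.

123/20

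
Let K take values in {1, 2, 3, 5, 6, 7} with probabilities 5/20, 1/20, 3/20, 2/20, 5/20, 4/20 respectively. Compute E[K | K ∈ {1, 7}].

11/3

P(K ∈ {1, 7}) = 9/20.
Σ over the event: 1·1/4 + 7·1/5 = 33/20.
E[K | K ∈ {1, 7}] = (33/20) / (9/20) = 11/3.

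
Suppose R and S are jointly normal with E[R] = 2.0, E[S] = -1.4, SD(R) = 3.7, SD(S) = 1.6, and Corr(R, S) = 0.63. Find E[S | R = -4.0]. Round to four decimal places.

E[S | R=x] = μ_S + ρ(σ_S/σ_R)(x − μ_R) for jointly normal variables.
E[S | R=-4.0] = -1.4 + (0.63)·(1.6/3.7)·(-4.0 − (2.0)) = -1.4 + (0.27243)·(-6) = -3.0346.

-3.0346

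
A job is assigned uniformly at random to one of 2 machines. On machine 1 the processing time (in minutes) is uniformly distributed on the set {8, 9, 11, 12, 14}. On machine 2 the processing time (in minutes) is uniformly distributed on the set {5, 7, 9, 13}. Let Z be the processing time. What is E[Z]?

193/20

E[Z | machine 1] = (8+9+11+12+14)/5 = 54/5.
E[Z | machine 2] = (5+7+9+13)/4 = 17/2.
By the law of total expectation,
E[Z] = (1/2)·(54/5) + (1/2)·(17/2) = 193/20.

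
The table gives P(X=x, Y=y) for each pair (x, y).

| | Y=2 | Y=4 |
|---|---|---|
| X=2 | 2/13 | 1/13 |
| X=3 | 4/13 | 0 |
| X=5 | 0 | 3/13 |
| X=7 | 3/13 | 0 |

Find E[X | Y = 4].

P(Y = 4) = 4/13.
Summing X·P(X=x,Y=y) over the conditioning event gives 17/13.
E[X | Y = 4] = (17/13) / (4/13) = 17/4.

17/4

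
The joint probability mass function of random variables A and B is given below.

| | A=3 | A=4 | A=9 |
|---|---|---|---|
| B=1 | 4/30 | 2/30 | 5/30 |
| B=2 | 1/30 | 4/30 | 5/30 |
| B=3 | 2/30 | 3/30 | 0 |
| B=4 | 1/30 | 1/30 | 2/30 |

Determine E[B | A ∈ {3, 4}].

13/6

P(A ∈ {3, 4}) = 3/5.
Summing B·P(A=x,B=y) over the conditioning event gives 13/10.
E[B | A ∈ {3, 4}] = (13/10) / (3/5) = 13/6.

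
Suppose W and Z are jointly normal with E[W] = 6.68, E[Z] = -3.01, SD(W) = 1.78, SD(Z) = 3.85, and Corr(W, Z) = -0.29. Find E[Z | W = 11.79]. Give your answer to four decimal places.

-6.2152

For a bivariate normal, E[Z | W=x] = μ_Z + ρ·(σ_Z/σ_W)·(x − μ_W).
E[Z | W=11.79] = -3.01 + (-0.29)·(3.85/1.78)·(11.79 − (6.68)) = -3.01 + (-0.62725)·(5.11) = -6.2152.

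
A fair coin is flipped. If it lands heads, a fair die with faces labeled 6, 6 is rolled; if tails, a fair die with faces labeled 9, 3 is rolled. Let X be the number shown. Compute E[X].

6

E[X | heads] = (6+6)/2 = 6.
E[X | tails] = (9+3)/2 = 6.
By the law of total expectation,
E[X] = (1/2)·(6) + (1/2)·(6) = 6.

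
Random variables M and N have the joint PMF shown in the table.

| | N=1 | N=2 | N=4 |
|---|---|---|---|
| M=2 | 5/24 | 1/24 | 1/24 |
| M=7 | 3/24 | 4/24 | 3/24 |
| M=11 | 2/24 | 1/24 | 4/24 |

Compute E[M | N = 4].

P(N = 4) = 1/3.
Σ M·P over the event = 2·(1/24) + 7·(3/24) + 11·(4/24) = 67/24.
E[M | N = 4] = (67/24) / (1/3) = 67/8.

67/8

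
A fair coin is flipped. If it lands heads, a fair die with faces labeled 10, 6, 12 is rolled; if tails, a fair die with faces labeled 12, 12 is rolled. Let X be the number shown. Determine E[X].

E[X | heads] = (10+6+12)/3 = 28/3.
E[X | tails] = (12+12)/2 = 12.
By the law of total expectation,
E[X] = (1/2)·(28/3) + (1/2)·(12) = 32/3.

32/3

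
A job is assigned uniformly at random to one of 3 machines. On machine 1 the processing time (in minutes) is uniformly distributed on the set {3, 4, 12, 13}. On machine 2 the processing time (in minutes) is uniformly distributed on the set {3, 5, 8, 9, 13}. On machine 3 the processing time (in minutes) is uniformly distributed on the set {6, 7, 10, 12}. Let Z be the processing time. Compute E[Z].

E[Z | machine 1] = (3+4+12+13)/4 = 8.
E[Z | machine 2] = (3+5+8+9+13)/5 = 38/5.
E[Z | machine 3] = (6+7+10+12)/4 = 35/4.
E[Z] = (1/3)·(8) + (1/3)·(38/5) + (1/3)·(35/4) = 487/60.

487/60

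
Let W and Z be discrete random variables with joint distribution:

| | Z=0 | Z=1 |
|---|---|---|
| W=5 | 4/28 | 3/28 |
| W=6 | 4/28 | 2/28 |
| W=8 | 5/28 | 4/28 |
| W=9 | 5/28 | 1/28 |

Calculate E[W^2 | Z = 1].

P(Z = 1) = 5/14.
Σ W^2·P over the event = 25·(3/28) + 36·(2/28) + 64·(4/28) + 81·(1/28) = 121/7.
E[W^2 | Z = 1] = (121/7) / (5/14) = 242/5.

242/5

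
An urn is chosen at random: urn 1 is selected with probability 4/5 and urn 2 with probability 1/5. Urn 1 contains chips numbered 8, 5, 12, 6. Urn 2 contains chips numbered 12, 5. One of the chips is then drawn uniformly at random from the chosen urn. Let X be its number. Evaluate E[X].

79/10

E[X | urn 1] = (8+5+12+6)/4 = 31/4.
E[X | urn 2] = (12+5)/2 = 17/2.
By the law of total expectation,
E[X] = (4/5)·(31/4) + (1/5)·(17/2) = 79/10.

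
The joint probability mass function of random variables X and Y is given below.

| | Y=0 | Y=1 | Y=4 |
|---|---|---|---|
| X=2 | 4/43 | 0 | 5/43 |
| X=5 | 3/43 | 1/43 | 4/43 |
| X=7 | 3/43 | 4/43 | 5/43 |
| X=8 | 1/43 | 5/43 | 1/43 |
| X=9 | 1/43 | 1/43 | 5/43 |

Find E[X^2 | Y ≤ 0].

P(Y ≤ 0) = 12/43.
Summing X^2·P(X=x,Y=y) over the conditioning event gives 383/43.
E[X^2 | Y ≤ 0] = (383/43) / (12/43) = 383/12.

383/12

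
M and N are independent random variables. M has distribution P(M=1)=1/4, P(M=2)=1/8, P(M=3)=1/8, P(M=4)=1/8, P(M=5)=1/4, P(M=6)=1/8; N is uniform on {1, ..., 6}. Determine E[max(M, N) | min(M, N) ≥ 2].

P(min(M, N) ≥ 2) = 5/8.
Summing max(M,N)·P(x,y) over outcomes with min(M, N) ≥ 2 gives 73/24.
E[max(M, N) | min(M, N) ≥ 2] = (73/24) / (5/8) = 73/15.

73/15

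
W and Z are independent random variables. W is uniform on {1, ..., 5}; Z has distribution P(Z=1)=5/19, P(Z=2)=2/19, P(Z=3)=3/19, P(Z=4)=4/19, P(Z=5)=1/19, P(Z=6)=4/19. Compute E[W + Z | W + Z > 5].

459/59

P(W + Z > 5) = 59/95.
Summing (W+Z)·P(x,y) over outcomes with W + Z > 5 gives 459/95.
E[W + Z | W + Z > 5] = (459/95) / (59/95) = 459/59.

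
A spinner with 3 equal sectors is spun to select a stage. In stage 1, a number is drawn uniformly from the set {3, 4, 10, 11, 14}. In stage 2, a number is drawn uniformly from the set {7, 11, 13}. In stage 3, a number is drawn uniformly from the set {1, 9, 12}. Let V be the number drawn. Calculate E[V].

391/45

E[V | stage 1] = (3+4+10+11+14)/5 = 42/5.
E[V | stage 2] = (7+11+13)/3 = 31/3.
E[V | stage 3] = (1+9+12)/3 = 22/3.
E[V] = (1/3)·(42/5) + (1/3)·(31/3) + (1/3)·(22/3) = 391/45.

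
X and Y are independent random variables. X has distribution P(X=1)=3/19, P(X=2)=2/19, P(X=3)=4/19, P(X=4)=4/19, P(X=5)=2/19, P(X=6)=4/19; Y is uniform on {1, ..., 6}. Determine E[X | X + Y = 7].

P(X + Y = 7) = 1/6.
Summing X·P(x,y) over outcomes with X + Y = 7 gives 23/38.
E[X | X + Y = 7] = (23/38) / (1/6) = 69/19.

69/19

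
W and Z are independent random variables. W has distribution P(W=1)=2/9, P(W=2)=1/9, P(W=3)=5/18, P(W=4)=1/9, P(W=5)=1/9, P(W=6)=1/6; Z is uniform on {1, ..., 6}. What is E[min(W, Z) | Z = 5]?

28/9

P(Z = 5) = 1/6.
Summing min(W,Z)·P(x,y) over outcomes with Z = 5 gives 14/27.
E[min(W, Z) | Z = 5] = (14/27) / (1/6) = 28/9.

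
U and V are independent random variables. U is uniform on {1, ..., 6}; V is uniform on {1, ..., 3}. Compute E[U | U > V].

53/12

P(U > V) = 2/3.
Summing U·P(x,y) over outcomes with U > V gives 53/18.
E[U | U > V] = (53/18) / (2/3) = 53/12.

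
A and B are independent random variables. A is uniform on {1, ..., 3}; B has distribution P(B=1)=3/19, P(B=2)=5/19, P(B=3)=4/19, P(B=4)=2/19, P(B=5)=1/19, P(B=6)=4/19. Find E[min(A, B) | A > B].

P(A > B) = 11/57.
Summing min(A,B)·P(x,y) over outcomes with A > B gives 16/57.
E[min(A, B) | A > B] = (16/57) / (11/57) = 16/11.

16/11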